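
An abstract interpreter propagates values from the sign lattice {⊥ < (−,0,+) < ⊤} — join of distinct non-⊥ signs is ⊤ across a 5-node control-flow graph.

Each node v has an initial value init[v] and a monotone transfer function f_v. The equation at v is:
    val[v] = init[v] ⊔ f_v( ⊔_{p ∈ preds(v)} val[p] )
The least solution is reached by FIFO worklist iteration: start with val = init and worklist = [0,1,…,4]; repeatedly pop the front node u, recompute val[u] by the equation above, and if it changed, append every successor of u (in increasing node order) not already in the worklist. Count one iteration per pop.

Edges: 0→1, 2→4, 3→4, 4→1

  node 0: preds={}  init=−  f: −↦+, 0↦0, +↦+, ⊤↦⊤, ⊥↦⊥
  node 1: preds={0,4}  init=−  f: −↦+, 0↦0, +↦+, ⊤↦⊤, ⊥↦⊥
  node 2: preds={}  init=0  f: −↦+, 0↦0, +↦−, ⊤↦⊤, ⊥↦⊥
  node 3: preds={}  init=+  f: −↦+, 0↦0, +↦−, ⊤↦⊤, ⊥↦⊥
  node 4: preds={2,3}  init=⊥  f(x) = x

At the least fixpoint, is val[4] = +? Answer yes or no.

Iteration log — 6 steps:
  step 1. node 0  ⊔preds=⊥  new=−  stable
  step 2. node 1  ⊔preds=−  new=⊤  old=−  +wl: 
  step 3. node 2  ⊔preds=⊥  new=0  stable
  step 4. node 3  ⊔preds=⊥  new=+  stable
  step 5. node 4  ⊔preds=⊤  new=⊤  old=⊥  +wl: 1
  step 6. node 1  ⊔preds=⊤  new=⊤  stable

Least fixpoint reached:
  node 0: −
  node 1: ⊤
  node 2: 0
  node 3: +
  node 4: ⊤

no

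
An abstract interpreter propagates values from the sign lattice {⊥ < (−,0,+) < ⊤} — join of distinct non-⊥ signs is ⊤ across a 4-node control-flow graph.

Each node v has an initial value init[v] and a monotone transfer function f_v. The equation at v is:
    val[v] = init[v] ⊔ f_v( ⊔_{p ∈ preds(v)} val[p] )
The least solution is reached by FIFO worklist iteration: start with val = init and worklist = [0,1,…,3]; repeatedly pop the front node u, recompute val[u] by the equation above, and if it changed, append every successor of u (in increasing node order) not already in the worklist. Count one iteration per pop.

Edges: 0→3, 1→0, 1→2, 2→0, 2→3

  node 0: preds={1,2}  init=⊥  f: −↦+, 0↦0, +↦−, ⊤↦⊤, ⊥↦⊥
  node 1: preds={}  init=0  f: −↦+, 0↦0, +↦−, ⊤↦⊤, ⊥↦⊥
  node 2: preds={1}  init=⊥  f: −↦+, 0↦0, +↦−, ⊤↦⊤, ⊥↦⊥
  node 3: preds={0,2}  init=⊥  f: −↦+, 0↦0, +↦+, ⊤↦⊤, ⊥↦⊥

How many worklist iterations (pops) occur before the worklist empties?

Worklist (5 pops):
  #1 pop 0: in=0 → 0 (was ⊥); enqueue []
  #2 pop 1: in=⊥ → 0 (no change)
  #3 pop 2: in=0 → 0 (was ⊥); enqueue [0]
  #4 pop 3: in=0 → 0 (was ⊥); enqueue []
  #5 pop 0: in=0 → 0 (no change)

Fixpoint:
  val[0] = 0
  val[1] = 0
  val[2] = 0
  val[3] = 0

5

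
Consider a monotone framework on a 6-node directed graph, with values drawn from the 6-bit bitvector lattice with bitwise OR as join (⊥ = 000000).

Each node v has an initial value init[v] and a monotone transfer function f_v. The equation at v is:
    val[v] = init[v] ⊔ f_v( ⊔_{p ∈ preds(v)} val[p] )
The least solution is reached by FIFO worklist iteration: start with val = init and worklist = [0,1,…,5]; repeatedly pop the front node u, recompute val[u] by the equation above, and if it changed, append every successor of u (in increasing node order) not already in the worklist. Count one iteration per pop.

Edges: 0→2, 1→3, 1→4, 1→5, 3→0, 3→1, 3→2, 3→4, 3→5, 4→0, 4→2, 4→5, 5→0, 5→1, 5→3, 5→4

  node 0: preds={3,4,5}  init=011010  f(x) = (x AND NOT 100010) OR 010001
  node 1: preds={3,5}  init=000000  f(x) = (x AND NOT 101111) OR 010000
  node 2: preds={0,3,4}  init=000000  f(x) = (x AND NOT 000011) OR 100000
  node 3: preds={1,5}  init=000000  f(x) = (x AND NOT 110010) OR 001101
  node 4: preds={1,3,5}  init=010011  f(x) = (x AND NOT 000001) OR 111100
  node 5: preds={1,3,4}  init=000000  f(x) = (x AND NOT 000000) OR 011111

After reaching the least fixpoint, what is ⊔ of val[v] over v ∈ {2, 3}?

111101

Worklist (11 pops):
  #1 pop 0: in=010011 → 011011 (was 011010); enqueue []
  #2 pop 1: in=000000 → 010000 (was 000000); enqueue []
  #3 pop 2: in=011011 → 111000 (was 000000); enqueue []
  #4 pop 3: in=010000 → 001101 (was 000000); enqueue [0,1,2]
  #5 pop 4: in=011101 → 111111 (was 010011); enqueue []
  #6 pop 5: in=111111 → 111111 (was 000000); enqueue [3,4]
  #7 pop 0: in=111111 → 011111 (was 011011); enqueue []
  #8 pop 1: in=111111 → 010000 (no change)
  #9 pop 2: in=111111 → 111100 (was 111000); enqueue []
  #10 pop 3: in=111111 → 001101 (no change)
  #11 pop 4: in=111111 → 111111 (no change)

Fixpoint:
  val[0] = 011111
  val[1] = 010000
  val[2] = 111100
  val[3] = 001101
  val[4] = 111111
  val[5] = 111111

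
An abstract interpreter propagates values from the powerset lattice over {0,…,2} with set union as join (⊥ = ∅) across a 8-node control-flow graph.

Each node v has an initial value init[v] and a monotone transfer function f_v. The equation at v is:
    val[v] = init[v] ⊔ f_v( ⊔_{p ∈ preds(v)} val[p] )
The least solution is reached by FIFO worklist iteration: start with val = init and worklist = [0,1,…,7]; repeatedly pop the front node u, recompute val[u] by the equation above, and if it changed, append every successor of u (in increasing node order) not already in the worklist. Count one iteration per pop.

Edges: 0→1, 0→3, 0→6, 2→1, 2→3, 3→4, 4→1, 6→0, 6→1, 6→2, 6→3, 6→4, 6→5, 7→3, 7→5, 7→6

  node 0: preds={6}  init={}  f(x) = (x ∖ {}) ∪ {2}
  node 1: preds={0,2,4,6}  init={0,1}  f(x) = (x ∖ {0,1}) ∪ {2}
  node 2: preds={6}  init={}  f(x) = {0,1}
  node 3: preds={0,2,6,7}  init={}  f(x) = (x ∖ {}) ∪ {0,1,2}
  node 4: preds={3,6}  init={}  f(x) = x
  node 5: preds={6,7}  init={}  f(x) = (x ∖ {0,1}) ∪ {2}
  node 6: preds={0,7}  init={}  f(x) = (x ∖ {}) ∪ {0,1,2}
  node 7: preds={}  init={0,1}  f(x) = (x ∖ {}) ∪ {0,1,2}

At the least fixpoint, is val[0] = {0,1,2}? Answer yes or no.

yes

Trace (16 dequeues):
  [1] u=0 | in {} | out {2} | prev {} | push {}
  [2] u=1 | in {2} | out {0,1,2} | prev {0,1} | push {}
  [3] u=2 | in {} | out {0,1} | prev {} | push {1}
  [4] u=3 | in {0,1,2} | out {0,1,2} | prev {} | push {}
  [5] u=4 | in {0,1,2} | out {0,1,2} | prev {} | push {}
  [6] u=5 | in {0,1} | out {2} | prev {} | push {}
  [7] u=6 | in {0,1,2} | out {0,1,2} | prev {} | push {0,2,3,4,5}
  [8] u=7 | in {} | out {0,1,2} | prev {0,1} | push {6}
  [9] u=1 | in {0,1,2} | out {0,1,2} | ==
  [10] u=0 | in {0,1,2} | out {0,1,2} | prev {2} | push {1}
  [11] u=2 | in {0,1,2} | out {0,1} | ==
  [12] u=3 | in {0,1,2} | out {0,1,2} | ==
  [13] u=4 | in {0,1,2} | out {0,1,2} | ==
  [14] u=5 | in {0,1,2} | out {2} | ==
  [15] u=6 | in {0,1,2} | out {0,1,2} | ==
  [16] u=1 | in {0,1,2} | out {0,1,2} | ==

Converged values:
  [0] {0,1,2}
  [1] {0,1,2}
  [2] {0,1}
  [3] {0,1,2}
  [4] {0,1,2}
  [5] {2}
  [6] {0,1,2}
  [7] {0,1,2}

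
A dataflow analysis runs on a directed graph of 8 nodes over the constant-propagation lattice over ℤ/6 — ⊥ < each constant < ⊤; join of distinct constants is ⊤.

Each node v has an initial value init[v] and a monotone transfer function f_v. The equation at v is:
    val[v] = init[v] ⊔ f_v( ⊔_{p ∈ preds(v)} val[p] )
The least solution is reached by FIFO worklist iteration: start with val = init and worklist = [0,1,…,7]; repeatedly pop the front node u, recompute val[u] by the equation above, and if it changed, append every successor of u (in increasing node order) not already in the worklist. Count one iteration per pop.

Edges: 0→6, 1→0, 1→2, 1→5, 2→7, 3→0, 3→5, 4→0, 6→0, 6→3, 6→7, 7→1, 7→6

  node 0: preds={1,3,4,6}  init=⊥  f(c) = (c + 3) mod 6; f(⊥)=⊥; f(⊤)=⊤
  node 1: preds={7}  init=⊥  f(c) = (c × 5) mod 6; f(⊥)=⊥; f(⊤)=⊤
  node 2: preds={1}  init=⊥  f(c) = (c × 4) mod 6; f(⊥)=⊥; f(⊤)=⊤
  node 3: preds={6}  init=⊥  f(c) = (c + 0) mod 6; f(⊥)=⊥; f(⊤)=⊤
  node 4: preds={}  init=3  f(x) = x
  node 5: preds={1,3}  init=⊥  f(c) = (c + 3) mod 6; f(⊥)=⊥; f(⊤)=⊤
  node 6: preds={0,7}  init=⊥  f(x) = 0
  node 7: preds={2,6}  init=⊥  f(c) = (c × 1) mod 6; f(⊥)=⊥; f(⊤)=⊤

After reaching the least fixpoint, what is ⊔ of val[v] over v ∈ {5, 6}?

⊤

Worklist (16 pops):
  #1 pop 0: in=3 → 0 (was ⊥); enqueue []
  #2 pop 1: in=⊥ → ⊥ (no change)
  #3 pop 2: in=⊥ → ⊥ (no change)
  #4 pop 3: in=⊥ → ⊥ (no change)
  #5 pop 4: in=⊥ → 3 (no change)
  #6 pop 5: in=⊥ → ⊥ (no change)
  #7 pop 6: in=0 → 0 (was ⊥); enqueue [0,3]
  #8 pop 7: in=0 → 0 (was ⊥); enqueue [1,6]
  #9 pop 0: in=⊤ → ⊤ (was 0); enqueue []
  #10 pop 3: in=0 → 0 (was ⊥); enqueue [0,5]
  #11 pop 1: in=0 → 0 (was ⊥); enqueue [2]
  #12 pop 6: in=⊤ → 0 (no change)
  #13 pop 0: in=⊤ → ⊤ (no change)
  #14 pop 5: in=0 → 3 (was ⊥); enqueue []
  #15 pop 2: in=0 → 0 (was ⊥); enqueue [7]
  #16 pop 7: in=0 → 0 (no change)

Fixpoint:
  val[0] = ⊤
  val[1] = 0
  val[2] = 0
  val[3] = 0
  val[4] = 3
  val[5] = 3
  val[6] = 0
  val[7] = 0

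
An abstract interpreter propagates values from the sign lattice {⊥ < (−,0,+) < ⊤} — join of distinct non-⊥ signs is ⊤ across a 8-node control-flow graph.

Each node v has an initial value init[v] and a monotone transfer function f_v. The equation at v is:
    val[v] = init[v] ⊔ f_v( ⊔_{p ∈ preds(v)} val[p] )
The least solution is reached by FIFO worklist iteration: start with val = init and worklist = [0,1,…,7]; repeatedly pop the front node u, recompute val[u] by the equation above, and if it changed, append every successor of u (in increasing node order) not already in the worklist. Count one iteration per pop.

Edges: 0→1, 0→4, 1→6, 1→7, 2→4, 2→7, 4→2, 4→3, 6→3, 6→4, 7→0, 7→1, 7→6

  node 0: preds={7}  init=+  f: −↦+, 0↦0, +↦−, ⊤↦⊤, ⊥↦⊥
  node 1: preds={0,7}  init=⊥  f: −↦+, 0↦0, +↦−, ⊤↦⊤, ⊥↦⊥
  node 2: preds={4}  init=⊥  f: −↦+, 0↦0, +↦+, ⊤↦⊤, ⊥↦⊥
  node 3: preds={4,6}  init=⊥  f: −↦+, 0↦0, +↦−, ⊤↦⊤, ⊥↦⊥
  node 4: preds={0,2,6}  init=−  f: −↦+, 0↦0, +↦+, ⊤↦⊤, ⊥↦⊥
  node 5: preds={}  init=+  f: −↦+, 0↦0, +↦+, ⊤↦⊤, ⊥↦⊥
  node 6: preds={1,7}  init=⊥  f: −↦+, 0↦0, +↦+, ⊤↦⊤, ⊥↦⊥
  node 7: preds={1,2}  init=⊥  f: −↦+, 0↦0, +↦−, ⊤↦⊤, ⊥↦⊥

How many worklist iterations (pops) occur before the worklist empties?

17

Worklist (17 pops):
  #1 pop 0: in=⊥ → + (no change)
  #2 pop 1: in=+ → − (was ⊥); enqueue []
  #3 pop 2: in=− → + (was ⊥); enqueue []
  #4 pop 3: in=− → + (was ⊥); enqueue []
  #5 pop 4: in=+ → ⊤ (was −); enqueue [2,3]
  #6 pop 5: in=⊥ → + (no change)
  #7 pop 6: in=− → + (was ⊥); enqueue [4]
  #8 pop 7: in=⊤ → ⊤ (was ⊥); enqueue [0,1,6]
  #9 pop 2: in=⊤ → ⊤ (was +); enqueue [7]
  #10 pop 3: in=⊤ → ⊤ (was +); enqueue []
  #11 pop 4: in=⊤ → ⊤ (no change)
  #12 pop 0: in=⊤ → ⊤ (was +); enqueue [4]
  #13 pop 1: in=⊤ → ⊤ (was −); enqueue []
  #14 pop 6: in=⊤ → ⊤ (was +); enqueue [3]
  #15 pop 7: in=⊤ → ⊤ (no change)
  #16 pop 4: in=⊤ → ⊤ (no change)
  #17 pop 3: in=⊤ → ⊤ (no change)

Fixpoint:
  val[0] = ⊤
  val[1] = ⊤
  val[2] = ⊤
  val[3] = ⊤
  val[4] = ⊤
  val[5] = +
  val[6] = ⊤
  val[7] = ⊤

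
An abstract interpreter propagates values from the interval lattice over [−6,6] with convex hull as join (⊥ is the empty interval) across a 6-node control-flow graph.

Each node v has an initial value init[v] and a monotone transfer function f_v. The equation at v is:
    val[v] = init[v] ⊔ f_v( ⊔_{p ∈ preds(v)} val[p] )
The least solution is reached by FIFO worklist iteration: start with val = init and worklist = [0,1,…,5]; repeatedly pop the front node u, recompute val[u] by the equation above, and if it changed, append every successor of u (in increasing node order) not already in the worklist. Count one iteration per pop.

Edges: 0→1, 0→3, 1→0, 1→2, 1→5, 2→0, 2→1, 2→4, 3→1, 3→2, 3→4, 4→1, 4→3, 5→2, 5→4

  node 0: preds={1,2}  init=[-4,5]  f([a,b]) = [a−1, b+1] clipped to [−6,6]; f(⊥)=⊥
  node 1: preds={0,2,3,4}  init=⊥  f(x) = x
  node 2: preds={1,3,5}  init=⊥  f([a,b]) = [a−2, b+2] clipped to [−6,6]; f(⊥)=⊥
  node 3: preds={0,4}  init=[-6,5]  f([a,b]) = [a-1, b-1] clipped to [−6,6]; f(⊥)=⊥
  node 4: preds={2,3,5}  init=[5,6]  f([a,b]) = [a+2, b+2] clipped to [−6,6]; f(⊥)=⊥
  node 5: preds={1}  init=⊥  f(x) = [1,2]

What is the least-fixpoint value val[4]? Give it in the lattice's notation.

Worklist (11 pops):
  #1 pop 0: in=⊥ → [-4,5] (no change)
  #2 pop 1: in=[-6,6] → [-6,6] (was ⊥); enqueue [0]
  #3 pop 2: in=[-6,6] → [-6,6] (was ⊥); enqueue [1]
  #4 pop 3: in=[-4,6] → [-6,5] (no change)
  #5 pop 4: in=[-6,6] → [-4,6] (was [5,6]); enqueue [3]
  #6 pop 5: in=[-6,6] → [1,2] (was ⊥); enqueue [2,4]
  #7 pop 0: in=[-6,6] → [-6,6] (was [-4,5]); enqueue []
  #8 pop 1: in=[-6,6] → [-6,6] (no change)
  #9 pop 3: in=[-6,6] → [-6,5] (no change)
  #10 pop 2: in=[-6,6] → [-6,6] (no change)
  #11 pop 4: in=[-6,6] → [-4,6] (no change)

Fixpoint:
  val[0] = [-6,6]
  val[1] = [-6,6]
  val[2] = [-6,6]
  val[3] = [-6,5]
  val[4] = [-4,6]
  val[5] = [1,2]

[-4,6]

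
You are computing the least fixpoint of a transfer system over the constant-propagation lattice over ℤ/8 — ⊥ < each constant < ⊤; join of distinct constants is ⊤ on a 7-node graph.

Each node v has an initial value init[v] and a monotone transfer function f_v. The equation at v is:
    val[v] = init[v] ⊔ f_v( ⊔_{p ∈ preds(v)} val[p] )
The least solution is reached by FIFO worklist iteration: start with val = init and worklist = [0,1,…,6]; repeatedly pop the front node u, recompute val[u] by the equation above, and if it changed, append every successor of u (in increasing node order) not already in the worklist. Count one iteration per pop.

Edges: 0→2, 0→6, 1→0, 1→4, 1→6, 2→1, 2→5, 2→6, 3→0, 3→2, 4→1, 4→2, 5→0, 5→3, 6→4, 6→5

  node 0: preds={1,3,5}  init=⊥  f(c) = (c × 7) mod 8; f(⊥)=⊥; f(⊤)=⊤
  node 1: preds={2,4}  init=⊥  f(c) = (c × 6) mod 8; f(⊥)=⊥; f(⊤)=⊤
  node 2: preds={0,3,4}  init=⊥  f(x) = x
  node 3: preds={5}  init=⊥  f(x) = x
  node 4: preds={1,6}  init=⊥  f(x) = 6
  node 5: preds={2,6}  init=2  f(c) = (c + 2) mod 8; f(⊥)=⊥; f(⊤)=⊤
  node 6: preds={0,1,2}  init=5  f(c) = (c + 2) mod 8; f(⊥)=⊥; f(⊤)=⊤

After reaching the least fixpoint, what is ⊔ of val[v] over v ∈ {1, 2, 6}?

⊤

Trace (19 dequeues):
  [1] u=0 | in 2 | out 6 | prev ⊥ | push {}
  [2] u=1 | in ⊥ | out ⊥ | ==
  [3] u=2 | in 6 | out 6 | prev ⊥ | push {1}
  [4] u=3 | in 2 | out 2 | prev ⊥ | push {0,2}
  [5] u=4 | in 5 | out 6 | prev ⊥ | push {}
  [6] u=5 | in ⊤ | out ⊤ | prev 2 | push {3}
  [7] u=6 | in 6 | out ⊤ | prev 5 | push {4,5}
  [8] u=1 | in 6 | out 4 | prev ⊥ | push {6}
  [9] u=0 | in ⊤ | out ⊤ | prev 6 | push {}
  [10] u=2 | in ⊤ | out ⊤ | prev 6 | push {1}
  [11] u=3 | in ⊤ | out ⊤ | prev 2 | push {0,2}
  [12] u=4 | in ⊤ | out 6 | ==
  [13] u=5 | in ⊤ | out ⊤ | ==
  [14] u=6 | in ⊤ | out ⊤ | ==
  [15] u=1 | in ⊤ | out ⊤ | prev 4 | push {4,6}
  [16] u=0 | in ⊤ | out ⊤ | ==
  [17] u=2 | in ⊤ | out ⊤ | ==
  [18] u=4 | in ⊤ | out 6 | ==
  [19] u=6 | in ⊤ | out ⊤ | ==

Converged values:
  [0] ⊤
  [1] ⊤
  [2] ⊤
  [3] ⊤
  [4] 6
  [5] ⊤
  [6] ⊤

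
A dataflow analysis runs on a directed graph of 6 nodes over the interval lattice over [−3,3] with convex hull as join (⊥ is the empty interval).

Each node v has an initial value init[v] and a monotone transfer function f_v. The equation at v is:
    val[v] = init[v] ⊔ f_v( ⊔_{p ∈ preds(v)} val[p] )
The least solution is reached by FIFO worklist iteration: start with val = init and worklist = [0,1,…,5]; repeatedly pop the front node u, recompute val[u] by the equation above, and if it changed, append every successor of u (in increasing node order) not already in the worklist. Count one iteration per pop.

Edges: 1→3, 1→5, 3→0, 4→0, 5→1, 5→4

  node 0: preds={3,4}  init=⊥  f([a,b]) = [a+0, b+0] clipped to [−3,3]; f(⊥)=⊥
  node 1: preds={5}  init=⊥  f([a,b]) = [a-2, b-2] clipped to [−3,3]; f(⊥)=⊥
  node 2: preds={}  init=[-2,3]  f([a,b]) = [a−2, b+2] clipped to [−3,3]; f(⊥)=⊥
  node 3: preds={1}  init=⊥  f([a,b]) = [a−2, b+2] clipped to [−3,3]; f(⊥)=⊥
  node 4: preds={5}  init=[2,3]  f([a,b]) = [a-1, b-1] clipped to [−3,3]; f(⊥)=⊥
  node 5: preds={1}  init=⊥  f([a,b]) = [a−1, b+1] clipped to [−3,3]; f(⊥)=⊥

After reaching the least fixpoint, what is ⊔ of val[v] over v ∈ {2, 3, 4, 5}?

[-2,3]

Worklist (6 pops):
  #1 pop 0: in=[2,3] → [2,3] (was ⊥); enqueue []
  #2 pop 1: in=⊥ → ⊥ (no change)
  #3 pop 2: in=⊥ → [-2,3] (no change)
  #4 pop 3: in=⊥ → ⊥ (no change)
  #5 pop 4: in=⊥ → [2,3] (no change)
  #6 pop 5: in=⊥ → ⊥ (no change)

Fixpoint:
  val[0] = [2,3]
  val[1] = ⊥
  val[2] = [-2,3]
  val[3] = ⊥
  val[4] = [2,3]
  val[5] = ⊥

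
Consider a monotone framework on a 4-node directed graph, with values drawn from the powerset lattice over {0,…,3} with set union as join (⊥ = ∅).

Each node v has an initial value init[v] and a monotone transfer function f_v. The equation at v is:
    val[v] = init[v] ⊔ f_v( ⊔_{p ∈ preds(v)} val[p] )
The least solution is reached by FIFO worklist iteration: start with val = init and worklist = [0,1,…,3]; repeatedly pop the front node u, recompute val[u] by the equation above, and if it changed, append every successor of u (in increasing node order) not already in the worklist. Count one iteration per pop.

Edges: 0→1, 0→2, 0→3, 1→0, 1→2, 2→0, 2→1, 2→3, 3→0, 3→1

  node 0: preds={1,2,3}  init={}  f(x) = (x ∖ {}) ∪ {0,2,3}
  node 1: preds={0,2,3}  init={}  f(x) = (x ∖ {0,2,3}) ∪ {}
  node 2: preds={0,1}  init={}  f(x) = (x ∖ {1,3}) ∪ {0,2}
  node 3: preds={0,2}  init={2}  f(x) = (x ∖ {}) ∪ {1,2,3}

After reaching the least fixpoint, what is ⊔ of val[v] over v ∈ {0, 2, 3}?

Trace (9 dequeues):
  [1] u=0 | in {2} | out {0,2,3} | prev {} | push {}
  [2] u=1 | in {0,2,3} | out {} | ==
  [3] u=2 | in {0,2,3} | out {0,2} | prev {} | push {0,1}
  [4] u=3 | in {0,2,3} | out {0,1,2,3} | prev {2} | push {}
  [5] u=0 | in {0,1,2,3} | out {0,1,2,3} | prev {0,2,3} | push {2,3}
  [6] u=1 | in {0,1,2,3} | out {1} | prev {} | push {0}
  [7] u=2 | in {0,1,2,3} | out {0,2} | ==
  [8] u=3 | in {0,1,2,3} | out {0,1,2,3} | ==
  [9] u=0 | in {0,1,2,3} | out {0,1,2,3} | ==

Converged values:
  [0] {0,1,2,3}
  [1] {1}
  [2] {0,2}
  [3] {0,1,2,3}

{0,1,2,3}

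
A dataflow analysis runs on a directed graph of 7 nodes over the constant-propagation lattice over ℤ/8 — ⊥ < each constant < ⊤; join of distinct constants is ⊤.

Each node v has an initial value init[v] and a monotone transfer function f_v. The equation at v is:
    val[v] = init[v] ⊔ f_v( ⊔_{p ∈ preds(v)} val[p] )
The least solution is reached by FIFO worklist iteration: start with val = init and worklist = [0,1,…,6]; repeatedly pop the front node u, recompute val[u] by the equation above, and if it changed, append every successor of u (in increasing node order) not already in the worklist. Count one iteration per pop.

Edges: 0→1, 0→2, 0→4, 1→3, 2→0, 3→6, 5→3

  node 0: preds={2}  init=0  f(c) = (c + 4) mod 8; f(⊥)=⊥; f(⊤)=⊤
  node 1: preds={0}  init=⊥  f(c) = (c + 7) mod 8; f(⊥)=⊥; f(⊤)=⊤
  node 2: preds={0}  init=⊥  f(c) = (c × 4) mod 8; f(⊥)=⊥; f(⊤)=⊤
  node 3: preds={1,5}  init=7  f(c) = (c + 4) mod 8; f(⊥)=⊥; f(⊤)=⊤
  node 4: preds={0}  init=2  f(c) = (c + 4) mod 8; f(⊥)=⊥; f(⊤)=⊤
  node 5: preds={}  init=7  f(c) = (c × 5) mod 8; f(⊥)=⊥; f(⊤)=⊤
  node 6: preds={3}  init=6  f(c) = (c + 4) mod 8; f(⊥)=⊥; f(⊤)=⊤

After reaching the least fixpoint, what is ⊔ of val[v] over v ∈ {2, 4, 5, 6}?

⊤

Worklist (13 pops):
  #1 pop 0: in=⊥ → 0 (no change)
  #2 pop 1: in=0 → 7 (was ⊥); enqueue []
  #3 pop 2: in=0 → 0 (was ⊥); enqueue [0]
  #4 pop 3: in=7 → ⊤ (was 7); enqueue []
  #5 pop 4: in=0 → ⊤ (was 2); enqueue []
  #6 pop 5: in=⊥ → 7 (no change)
  #7 pop 6: in=⊤ → ⊤ (was 6); enqueue []
  #8 pop 0: in=0 → ⊤ (was 0); enqueue [1,2,4]
  #9 pop 1: in=⊤ → ⊤ (was 7); enqueue [3]
  #10 pop 2: in=⊤ → ⊤ (was 0); enqueue [0]
  #11 pop 4: in=⊤ → ⊤ (no change)
  #12 pop 3: in=⊤ → ⊤ (no change)
  #13 pop 0: in=⊤ → ⊤ (no change)

Fixpoint:
  val[0] = ⊤
  val[1] = ⊤
  val[2] = ⊤
  val[3] = ⊤
  val[4] = ⊤
  val[5] = 7
  val[6] = ⊤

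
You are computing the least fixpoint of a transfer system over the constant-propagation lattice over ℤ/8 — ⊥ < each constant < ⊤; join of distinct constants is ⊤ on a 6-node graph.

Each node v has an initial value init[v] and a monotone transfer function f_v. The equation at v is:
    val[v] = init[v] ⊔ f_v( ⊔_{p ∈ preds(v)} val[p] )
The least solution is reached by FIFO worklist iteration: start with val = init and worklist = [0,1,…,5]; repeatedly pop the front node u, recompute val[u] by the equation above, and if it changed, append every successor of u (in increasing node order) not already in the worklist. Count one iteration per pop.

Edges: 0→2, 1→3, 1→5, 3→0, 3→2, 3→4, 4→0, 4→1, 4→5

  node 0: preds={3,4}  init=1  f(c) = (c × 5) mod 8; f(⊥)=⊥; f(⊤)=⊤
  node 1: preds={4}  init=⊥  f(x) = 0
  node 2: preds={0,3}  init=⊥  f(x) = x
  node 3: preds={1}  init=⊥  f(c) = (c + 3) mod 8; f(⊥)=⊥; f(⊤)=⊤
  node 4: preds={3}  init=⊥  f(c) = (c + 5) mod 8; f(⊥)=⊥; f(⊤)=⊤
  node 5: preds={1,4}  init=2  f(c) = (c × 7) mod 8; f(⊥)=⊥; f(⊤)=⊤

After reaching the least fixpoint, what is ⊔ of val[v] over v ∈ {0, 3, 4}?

⊤

Iteration log — 9 steps:
  step 1. node 0  ⊔preds=⊥  new=1  stable
  step 2. node 1  ⊔preds=⊥  new=0  old=⊥  +wl: 
  step 3. node 2  ⊔preds=1  new=1  old=⊥  +wl: 
  step 4. node 3  ⊔preds=0  new=3  old=⊥  +wl: 0,2
  step 5. node 4  ⊔preds=3  new=0  old=⊥  +wl: 1
  step 6. node 5  ⊔preds=0  new=⊤  old=2  +wl: 
  step 7. node 0  ⊔preds=⊤  new=⊤  old=1  +wl: 
  step 8. node 2  ⊔preds=⊤  new=⊤  old=1  +wl: 
  step 9. node 1  ⊔preds=0  new=0  stable

Least fixpoint reached:
  node 0: ⊤
  node 1: 0
  node 2: ⊤
  node 3: 3
  node 4: 0
  node 5: ⊤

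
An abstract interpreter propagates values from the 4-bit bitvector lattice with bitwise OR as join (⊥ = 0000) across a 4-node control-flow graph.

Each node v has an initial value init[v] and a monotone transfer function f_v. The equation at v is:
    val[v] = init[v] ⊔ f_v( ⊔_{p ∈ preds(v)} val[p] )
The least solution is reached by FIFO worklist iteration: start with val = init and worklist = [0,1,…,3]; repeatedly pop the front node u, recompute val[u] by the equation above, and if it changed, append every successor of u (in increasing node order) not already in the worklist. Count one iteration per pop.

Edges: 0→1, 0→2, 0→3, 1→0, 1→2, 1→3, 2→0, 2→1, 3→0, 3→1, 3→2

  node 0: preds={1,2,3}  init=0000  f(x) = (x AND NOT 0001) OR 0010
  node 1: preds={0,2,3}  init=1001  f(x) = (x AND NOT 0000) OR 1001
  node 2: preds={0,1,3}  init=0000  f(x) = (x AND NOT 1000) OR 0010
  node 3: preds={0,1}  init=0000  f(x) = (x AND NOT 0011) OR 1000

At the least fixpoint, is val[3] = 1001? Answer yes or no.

Iteration log — 7 steps:
  step 1. node 0  ⊔preds=1001  new=1010  old=0000  +wl: 
  step 2. node 1  ⊔preds=1010  new=1011  old=1001  +wl: 0
  step 3. node 2  ⊔preds=1011  new=0011  old=0000  +wl: 1
  step 4. node 3  ⊔preds=1011  new=1000  old=0000  +wl: 2
  step 5. node 0  ⊔preds=1011  new=1010  stable
  step 6. node 1  ⊔preds=1011  new=1011  stable
  step 7. node 2  ⊔preds=1011  new=0011  stable

Least fixpoint reached:
  node 0: 1010
  node 1: 1011
  node 2: 0011
  node 3: 1000

no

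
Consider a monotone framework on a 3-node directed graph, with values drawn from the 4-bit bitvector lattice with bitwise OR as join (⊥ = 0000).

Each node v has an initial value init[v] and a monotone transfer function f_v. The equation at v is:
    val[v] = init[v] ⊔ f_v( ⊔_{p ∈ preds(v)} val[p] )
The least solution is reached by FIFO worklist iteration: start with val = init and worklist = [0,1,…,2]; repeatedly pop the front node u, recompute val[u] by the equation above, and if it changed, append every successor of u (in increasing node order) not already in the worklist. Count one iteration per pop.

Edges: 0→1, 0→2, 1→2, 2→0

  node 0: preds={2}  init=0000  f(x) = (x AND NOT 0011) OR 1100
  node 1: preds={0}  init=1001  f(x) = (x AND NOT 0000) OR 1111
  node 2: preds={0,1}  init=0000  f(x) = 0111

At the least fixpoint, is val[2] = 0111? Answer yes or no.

yes

Trace (4 dequeues):
  [1] u=0 | in 0000 | out 1100 | prev 0000 | push {}
  [2] u=1 | in 1100 | out 1111 | prev 1001 | push {}
  [3] u=2 | in 1111 | out 0111 | prev 0000 | push {0}
  [4] u=0 | in 0111 | out 1100 | ==

Converged values:
  [0] 1100
  [1] 1111
  [2] 0111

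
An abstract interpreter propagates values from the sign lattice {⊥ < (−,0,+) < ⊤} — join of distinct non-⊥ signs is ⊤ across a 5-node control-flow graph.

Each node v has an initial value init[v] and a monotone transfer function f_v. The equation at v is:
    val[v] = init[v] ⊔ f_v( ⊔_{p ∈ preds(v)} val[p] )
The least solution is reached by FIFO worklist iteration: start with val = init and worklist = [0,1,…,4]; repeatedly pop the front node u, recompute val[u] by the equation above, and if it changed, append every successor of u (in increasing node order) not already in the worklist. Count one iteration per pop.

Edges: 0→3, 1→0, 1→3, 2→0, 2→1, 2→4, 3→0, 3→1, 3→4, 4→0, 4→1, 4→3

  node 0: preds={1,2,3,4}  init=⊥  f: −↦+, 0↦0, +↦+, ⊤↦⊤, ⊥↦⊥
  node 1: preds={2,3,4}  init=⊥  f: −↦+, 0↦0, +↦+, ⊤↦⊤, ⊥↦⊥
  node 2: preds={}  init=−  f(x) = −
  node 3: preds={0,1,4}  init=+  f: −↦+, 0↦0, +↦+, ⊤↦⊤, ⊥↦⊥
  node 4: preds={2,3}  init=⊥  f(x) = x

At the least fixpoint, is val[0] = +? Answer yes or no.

no

Worklist (8 pops):
  #1 pop 0: in=⊤ → ⊤ (was ⊥); enqueue []
  #2 pop 1: in=⊤ → ⊤ (was ⊥); enqueue [0]
  #3 pop 2: in=⊥ → − (no change)
  #4 pop 3: in=⊤ → ⊤ (was +); enqueue [1]
  #5 pop 4: in=⊤ → ⊤ (was ⊥); enqueue [3]
  #6 pop 0: in=⊤ → ⊤ (no change)
  #7 pop 1: in=⊤ → ⊤ (no change)
  #8 pop 3: in=⊤ → ⊤ (no change)

Fixpoint:
  val[0] = ⊤
  val[1] = ⊤
  val[2] = −
  val[3] = ⊤
  val[4] = ⊤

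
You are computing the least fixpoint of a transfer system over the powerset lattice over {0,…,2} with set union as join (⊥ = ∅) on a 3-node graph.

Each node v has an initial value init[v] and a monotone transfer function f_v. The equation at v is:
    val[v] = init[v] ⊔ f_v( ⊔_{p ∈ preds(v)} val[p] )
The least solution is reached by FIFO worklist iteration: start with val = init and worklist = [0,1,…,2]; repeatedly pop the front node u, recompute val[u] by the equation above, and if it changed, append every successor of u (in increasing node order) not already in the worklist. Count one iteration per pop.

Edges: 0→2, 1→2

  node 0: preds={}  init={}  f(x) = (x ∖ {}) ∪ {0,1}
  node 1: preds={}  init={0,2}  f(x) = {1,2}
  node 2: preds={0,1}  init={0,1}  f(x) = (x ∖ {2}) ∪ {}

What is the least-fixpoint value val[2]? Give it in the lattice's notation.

Worklist (3 pops):
  #1 pop 0: in={} → {0,1} (was {}); enqueue []
  #2 pop 1: in={} → {0,1,2} (was {0,2}); enqueue []
  #3 pop 2: in={0,1,2} → {0,1} (no change)

Fixpoint:
  val[0] = {0,1}
  val[1] = {0,1,2}
  val[2] = {0,1}

{0,1}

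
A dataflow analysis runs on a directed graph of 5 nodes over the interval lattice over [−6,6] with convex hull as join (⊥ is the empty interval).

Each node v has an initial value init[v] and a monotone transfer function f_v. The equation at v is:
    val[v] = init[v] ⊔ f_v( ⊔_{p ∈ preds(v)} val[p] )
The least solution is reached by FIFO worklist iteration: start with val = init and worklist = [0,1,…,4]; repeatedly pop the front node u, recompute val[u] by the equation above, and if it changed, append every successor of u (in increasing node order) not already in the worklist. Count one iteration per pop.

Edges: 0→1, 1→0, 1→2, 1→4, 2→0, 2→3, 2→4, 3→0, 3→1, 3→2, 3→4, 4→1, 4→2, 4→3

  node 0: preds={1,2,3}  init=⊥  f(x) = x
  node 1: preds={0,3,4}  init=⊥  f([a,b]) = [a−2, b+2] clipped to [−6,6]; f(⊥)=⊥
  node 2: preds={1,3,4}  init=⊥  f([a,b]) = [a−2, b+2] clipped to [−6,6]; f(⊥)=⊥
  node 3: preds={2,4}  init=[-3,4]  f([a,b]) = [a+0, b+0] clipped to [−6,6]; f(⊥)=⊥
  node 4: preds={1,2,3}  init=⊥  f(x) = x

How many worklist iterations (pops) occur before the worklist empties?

Trace (11 dequeues):
  [1] u=0 | in [-3,4] | out [-3,4] | prev ⊥ | push {}
  [2] u=1 | in [-3,4] | out [-5,6] | prev ⊥ | push {0}
  [3] u=2 | in [-5,6] | out [-6,6] | prev ⊥ | push {}
  [4] u=3 | in [-6,6] | out [-6,6] | prev [-3,4] | push {1,2}
  [5] u=4 | in [-6,6] | out [-6,6] | prev ⊥ | push {3}
  [6] u=0 | in [-6,6] | out [-6,6] | prev [-3,4] | push {}
  [7] u=1 | in [-6,6] | out [-6,6] | prev [-5,6] | push {0,4}
  [8] u=2 | in [-6,6] | out [-6,6] | ==
  [9] u=3 | in [-6,6] | out [-6,6] | ==
  [10] u=0 | in [-6,6] | out [-6,6] | ==
  [11] u=4 | in [-6,6] | out [-6,6] | ==

Converged values:
  [0] [-6,6]
  [1] [-6,6]
  [2] [-6,6]
  [3] [-6,6]
  [4] [-6,6]

11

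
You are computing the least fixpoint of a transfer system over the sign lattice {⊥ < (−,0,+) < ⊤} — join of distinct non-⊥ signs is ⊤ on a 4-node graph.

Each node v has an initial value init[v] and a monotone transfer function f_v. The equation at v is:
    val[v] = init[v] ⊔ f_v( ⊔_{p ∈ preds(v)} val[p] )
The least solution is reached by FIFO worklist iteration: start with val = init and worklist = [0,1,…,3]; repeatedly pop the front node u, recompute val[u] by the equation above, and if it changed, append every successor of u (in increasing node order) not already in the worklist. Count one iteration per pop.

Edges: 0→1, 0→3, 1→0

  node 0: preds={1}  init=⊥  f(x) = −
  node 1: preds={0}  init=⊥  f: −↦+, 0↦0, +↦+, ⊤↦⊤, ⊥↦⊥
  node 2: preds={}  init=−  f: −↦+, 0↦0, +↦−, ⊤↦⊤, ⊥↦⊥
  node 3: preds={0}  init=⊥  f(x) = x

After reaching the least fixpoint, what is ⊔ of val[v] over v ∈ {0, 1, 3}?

⊤

Trace (5 dequeues):
  [1] u=0 | in ⊥ | out − | prev ⊥ | push {}
  [2] u=1 | in − | out + | prev ⊥ | push {0}
  [3] u=2 | in ⊥ | out − | ==
  [4] u=3 | in − | out − | prev ⊥ | push {}
  [5] u=0 | in + | out − | ==

Converged values:
  [0] −
  [1] +
  [2] −
  [3] −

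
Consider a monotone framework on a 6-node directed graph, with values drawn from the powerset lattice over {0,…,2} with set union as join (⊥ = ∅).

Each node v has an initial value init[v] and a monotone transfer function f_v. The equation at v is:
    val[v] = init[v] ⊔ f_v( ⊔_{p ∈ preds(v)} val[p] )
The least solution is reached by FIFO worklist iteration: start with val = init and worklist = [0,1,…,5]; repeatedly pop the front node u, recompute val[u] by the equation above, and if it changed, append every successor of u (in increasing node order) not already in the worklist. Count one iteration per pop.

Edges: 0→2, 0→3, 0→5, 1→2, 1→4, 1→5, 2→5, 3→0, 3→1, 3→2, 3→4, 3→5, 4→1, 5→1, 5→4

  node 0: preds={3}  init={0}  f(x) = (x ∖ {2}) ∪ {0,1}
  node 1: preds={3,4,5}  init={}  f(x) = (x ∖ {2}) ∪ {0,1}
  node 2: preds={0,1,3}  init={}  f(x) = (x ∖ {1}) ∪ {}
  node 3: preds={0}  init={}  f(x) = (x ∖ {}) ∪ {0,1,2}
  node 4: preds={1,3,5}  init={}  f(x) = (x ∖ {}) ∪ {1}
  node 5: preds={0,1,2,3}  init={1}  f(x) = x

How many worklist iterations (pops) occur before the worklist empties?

Iteration log — 11 steps:
  step 1. node 0  ⊔preds={}  new={0,1}  old={0}  +wl: 
  step 2. node 1  ⊔preds={1}  new={0,1}  old={}  +wl: 
  step 3. node 2  ⊔preds={0,1}  new={0}  old={}  +wl: 
  step 4. node 3  ⊔preds={0,1}  new={0,1,2}  old={}  +wl: 0,1,2
  step 5. node 4  ⊔preds={0,1,2}  new={0,1,2}  old={}  +wl: 
  step 6. node 5  ⊔preds={0,1,2}  new={0,1,2}  old={1}  +wl: 4
  step 7. node 0  ⊔preds={0,1,2}  new={0,1}  stable
  step 8. node 1  ⊔preds={0,1,2}  new={0,1}  stable
  step 9. node 2  ⊔preds={0,1,2}  new={0,2}  old={0}  +wl: 5
  step 10. node 4  ⊔preds={0,1,2}  new={0,1,2}  stable
  step 11. node 5  ⊔preds={0,1,2}  new={0,1,2}  stable

Least fixpoint reached:
  node 0: {0,1}
  node 1: {0,1}
  node 2: {0,2}
  node 3: {0,1,2}
  node 4: {0,1,2}
  node 5: {0,1,2}

11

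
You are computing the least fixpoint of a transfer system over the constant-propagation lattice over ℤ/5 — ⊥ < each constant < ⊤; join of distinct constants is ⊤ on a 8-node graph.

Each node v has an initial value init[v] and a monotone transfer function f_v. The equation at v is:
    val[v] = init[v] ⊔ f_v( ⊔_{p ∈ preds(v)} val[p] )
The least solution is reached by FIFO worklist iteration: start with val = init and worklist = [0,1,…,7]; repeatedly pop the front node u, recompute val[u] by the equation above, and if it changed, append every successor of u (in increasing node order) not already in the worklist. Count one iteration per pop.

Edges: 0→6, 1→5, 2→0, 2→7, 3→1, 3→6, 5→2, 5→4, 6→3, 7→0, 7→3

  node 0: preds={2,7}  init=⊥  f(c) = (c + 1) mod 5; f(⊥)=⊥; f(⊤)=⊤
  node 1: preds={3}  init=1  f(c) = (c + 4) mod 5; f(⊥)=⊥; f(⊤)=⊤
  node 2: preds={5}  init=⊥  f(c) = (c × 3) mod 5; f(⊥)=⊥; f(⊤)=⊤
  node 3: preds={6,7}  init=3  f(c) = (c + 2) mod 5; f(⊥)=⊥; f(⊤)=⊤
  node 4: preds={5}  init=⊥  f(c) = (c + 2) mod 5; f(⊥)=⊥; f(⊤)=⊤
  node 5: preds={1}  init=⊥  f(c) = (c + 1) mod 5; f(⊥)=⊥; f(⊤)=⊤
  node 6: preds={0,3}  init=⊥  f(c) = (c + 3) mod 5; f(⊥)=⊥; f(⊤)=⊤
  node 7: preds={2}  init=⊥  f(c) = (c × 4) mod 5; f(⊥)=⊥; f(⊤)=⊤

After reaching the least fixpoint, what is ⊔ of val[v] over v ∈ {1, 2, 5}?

⊤

Worklist (18 pops):
  #1 pop 0: in=⊥ → ⊥ (no change)
  #2 pop 1: in=3 → ⊤ (was 1); enqueue []
  #3 pop 2: in=⊥ → ⊥ (no change)
  #4 pop 3: in=⊥ → 3 (no change)
  #5 pop 4: in=⊥ → ⊥ (no change)
  #6 pop 5: in=⊤ → ⊤ (was ⊥); enqueue [2,4]
  #7 pop 6: in=3 → 1 (was ⊥); enqueue [3]
  #8 pop 7: in=⊥ → ⊥ (no change)
  #9 pop 2: in=⊤ → ⊤ (was ⊥); enqueue [0,7]
  #10 pop 4: in=⊤ → ⊤ (was ⊥); enqueue []
  #11 pop 3: in=1 → 3 (no change)
  #12 pop 0: in=⊤ → ⊤ (was ⊥); enqueue [6]
  #13 pop 7: in=⊤ → ⊤ (was ⊥); enqueue [0,3]
  #14 pop 6: in=⊤ → ⊤ (was 1); enqueue []
  #15 pop 0: in=⊤ → ⊤ (no change)
  #16 pop 3: in=⊤ → ⊤ (was 3); enqueue [1,6]
  #17 pop 1: in=⊤ → ⊤ (no change)
  #18 pop 6: in=⊤ → ⊤ (no change)

Fixpoint:
  val[0] = ⊤
  val[1] = ⊤
  val[2] = ⊤
  val[3] = ⊤
  val[4] = ⊤
  val[5] = ⊤
  val[6] = ⊤
  val[7] = ⊤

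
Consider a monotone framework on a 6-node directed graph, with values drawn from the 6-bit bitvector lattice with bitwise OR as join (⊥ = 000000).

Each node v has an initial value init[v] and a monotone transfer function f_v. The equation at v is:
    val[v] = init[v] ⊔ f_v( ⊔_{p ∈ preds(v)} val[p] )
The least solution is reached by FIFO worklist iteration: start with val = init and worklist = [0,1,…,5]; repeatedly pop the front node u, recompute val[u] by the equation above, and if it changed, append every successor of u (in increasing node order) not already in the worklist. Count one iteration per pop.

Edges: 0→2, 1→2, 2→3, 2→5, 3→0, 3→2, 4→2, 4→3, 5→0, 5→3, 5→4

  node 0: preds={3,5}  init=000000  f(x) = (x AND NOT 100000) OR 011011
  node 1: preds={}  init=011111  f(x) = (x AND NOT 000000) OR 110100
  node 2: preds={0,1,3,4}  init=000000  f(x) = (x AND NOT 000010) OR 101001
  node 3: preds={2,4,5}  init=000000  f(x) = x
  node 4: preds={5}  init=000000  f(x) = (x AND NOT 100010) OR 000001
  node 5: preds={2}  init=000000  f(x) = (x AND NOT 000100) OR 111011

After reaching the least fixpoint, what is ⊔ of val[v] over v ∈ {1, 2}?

Trace (13 dequeues):
  [1] u=0 | in 000000 | out 011011 | prev 000000 | push {}
  [2] u=1 | in 000000 | out 111111 | prev 011111 | push {}
  [3] u=2 | in 111111 | out 111101 | prev 000000 | push {}
  [4] u=3 | in 111101 | out 111101 | prev 000000 | push {0,2}
  [5] u=4 | in 000000 | out 000001 | prev 000000 | push {3}
  [6] u=5 | in 111101 | out 111011 | prev 000000 | push {4}
  [7] u=0 | in 111111 | out 011111 | prev 011011 | push {}
  [8] u=2 | in 111111 | out 111101 | ==
  [9] u=3 | in 111111 | out 111111 | prev 111101 | push {0,2}
  [10] u=4 | in 111011 | out 011001 | prev 000001 | push {3}
  [11] u=0 | in 111111 | out 011111 | ==
  [12] u=2 | in 111111 | out 111101 | ==
  [13] u=3 | in 111111 | out 111111 | ==

Converged values:
  [0] 011111
  [1] 111111
  [2] 111101
  [3] 111111
  [4] 011001
  [5] 111011

111111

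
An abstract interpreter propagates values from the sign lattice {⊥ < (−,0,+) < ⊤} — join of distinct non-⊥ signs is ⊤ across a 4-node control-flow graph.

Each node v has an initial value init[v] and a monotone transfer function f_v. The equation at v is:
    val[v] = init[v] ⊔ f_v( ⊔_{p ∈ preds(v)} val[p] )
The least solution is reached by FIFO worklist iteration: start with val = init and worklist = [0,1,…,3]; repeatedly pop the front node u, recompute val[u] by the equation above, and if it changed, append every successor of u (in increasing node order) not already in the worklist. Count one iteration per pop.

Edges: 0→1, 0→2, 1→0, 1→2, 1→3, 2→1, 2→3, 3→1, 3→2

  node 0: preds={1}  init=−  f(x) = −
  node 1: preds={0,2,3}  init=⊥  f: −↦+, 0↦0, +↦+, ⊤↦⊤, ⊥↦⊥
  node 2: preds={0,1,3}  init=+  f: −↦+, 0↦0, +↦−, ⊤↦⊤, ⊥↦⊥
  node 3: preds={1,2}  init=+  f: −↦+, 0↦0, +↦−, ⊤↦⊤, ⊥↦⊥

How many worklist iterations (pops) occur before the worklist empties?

7

Iteration log — 7 steps:
  step 1. node 0  ⊔preds=⊥  new=−  stable
  step 2. node 1  ⊔preds=⊤  new=⊤  old=⊥  +wl: 0
  step 3. node 2  ⊔preds=⊤  new=⊤  old=+  +wl: 1
  step 4. node 3  ⊔preds=⊤  new=⊤  old=+  +wl: 2
  step 5. node 0  ⊔preds=⊤  new=−  stable
  step 6. node 1  ⊔preds=⊤  new=⊤  stable
  step 7. node 2  ⊔preds=⊤  new=⊤  stable

Least fixpoint reached:
  node 0: −
  node 1: ⊤
  node 2: ⊤
  node 3: ⊤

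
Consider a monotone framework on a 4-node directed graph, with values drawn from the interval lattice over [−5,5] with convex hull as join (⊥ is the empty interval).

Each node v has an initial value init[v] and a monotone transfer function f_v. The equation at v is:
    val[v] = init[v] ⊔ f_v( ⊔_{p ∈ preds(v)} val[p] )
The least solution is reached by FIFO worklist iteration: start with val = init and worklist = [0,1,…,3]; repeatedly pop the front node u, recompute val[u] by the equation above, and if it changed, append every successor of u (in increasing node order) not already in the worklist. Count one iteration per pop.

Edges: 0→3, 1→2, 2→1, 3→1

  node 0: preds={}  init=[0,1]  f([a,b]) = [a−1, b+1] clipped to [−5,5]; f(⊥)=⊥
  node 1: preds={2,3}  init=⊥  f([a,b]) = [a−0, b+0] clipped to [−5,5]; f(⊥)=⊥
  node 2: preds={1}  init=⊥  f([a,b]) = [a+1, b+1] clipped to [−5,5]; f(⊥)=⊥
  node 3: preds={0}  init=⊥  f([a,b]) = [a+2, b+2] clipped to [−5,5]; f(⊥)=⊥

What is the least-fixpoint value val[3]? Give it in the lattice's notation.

[2,3]

Worklist (10 pops):
  #1 pop 0: in=⊥ → [0,1] (no change)
  #2 pop 1: in=⊥ → ⊥ (no change)
  #3 pop 2: in=⊥ → ⊥ (no change)
  #4 pop 3: in=[0,1] → [2,3] (was ⊥); enqueue [1]
  #5 pop 1: in=[2,3] → [2,3] (was ⊥); enqueue [2]
  #6 pop 2: in=[2,3] → [3,4] (was ⊥); enqueue [1]
  #7 pop 1: in=[2,4] → [2,4] (was [2,3]); enqueue [2]
  #8 pop 2: in=[2,4] → [3,5] (was [3,4]); enqueue [1]
  #9 pop 1: in=[2,5] → [2,5] (was [2,4]); enqueue [2]
  #10 pop 2: in=[2,5] → [3,5] (no change)

Fixpoint:
  val[0] = [0,1]
  val[1] = [2,5]
  val[2] = [3,5]
  val[3] = [2,3]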